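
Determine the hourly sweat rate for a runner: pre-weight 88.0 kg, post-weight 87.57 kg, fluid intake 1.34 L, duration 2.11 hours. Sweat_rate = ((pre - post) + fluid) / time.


Mass lost = 88.0 - 87.57 = 0.43 kg
Add fluid consumed: 0.43 + 1.34 = 1.77 L total sweat
Sweat rate = 1.77 / 2.11 = 0.839 L/h

0.839 L/h


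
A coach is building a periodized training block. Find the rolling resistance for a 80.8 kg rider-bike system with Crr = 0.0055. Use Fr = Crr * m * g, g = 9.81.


m * g = 80.8 * 9.81 = 792.648 N
Fr = 0.0055 * 792.648 = 4.36 N

4.36 N


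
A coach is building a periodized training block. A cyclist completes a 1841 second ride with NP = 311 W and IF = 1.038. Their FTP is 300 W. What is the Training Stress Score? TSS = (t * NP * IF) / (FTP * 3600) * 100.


t * NP * IF = 1841 * 311 * 1.038 = 594307.938
FTP * 3600 = 1080000
TSS = (594307.938 / 1080000) * 100 = 55.03

55.03 TSS


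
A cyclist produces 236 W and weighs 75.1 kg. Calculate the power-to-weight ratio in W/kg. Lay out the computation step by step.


P/W = power / mass
= 236 / 75.1
= 3.142 W/kg

3.142 W/kg


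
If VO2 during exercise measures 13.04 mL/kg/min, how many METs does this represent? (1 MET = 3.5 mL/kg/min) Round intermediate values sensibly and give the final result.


METs = VO2 / 3.5 = 13.04 / 3.5 = 3.73

3.73 METs


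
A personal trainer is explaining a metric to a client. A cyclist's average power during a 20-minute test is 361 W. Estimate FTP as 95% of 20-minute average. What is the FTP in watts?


FTP = 20-min power * 0.95
= 361 * 0.95
= 342.95 W

342.95 W


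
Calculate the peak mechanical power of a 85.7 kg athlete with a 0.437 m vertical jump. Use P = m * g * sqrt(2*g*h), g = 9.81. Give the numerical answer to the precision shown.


First, sqrt(2gh) = sqrt(2 * 9.81 * 0.437)
= sqrt(8.57394) = 2.928129 m/s
Power = 85.7 * 9.81 * 2.928129 = 2461.73 W

2461.73 W


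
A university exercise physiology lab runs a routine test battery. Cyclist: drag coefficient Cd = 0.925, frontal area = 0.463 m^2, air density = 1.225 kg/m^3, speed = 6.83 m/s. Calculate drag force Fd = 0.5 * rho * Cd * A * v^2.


v^2 = 6.83^2 = 46.6489
Fd = 0.5 * 1.225 * 0.925 * 0.463 * 46.6489
= 12.237 N

12.237 N


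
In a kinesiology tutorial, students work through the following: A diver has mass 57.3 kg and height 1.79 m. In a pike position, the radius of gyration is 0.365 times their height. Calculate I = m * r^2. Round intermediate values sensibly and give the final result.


r = 0.365 * 1.79 = 0.65335 m
I = m * r^2 = 57.3 * 0.426866 = 24.459 kg*m^2

24.459 kg*m^2


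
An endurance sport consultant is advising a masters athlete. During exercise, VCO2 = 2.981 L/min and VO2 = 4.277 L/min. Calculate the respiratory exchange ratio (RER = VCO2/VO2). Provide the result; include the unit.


RER = VCO2 / VO2
= 2.981 / 4.277
= 0.697

0.697


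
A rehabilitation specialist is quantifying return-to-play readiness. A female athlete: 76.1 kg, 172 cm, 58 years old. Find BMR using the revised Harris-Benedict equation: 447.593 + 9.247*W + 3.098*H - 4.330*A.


Intercept = 447.593
Weight contribution = 9.247 * 76.1 = 703.6967
Height contribution = 3.098 * 172 = 532.856
Age contribution = 4.33 * 58 = 251.14
BMR = 447.593 + 703.6967 + 532.856 - 251.14
= 1433.01 kcal/day

1433.01 kcal/day


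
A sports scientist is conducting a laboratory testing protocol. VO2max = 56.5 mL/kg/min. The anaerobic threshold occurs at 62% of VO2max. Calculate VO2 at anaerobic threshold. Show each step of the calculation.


AT fraction = 62 / 100 = 0.62
AT VO2 = 56.5 * 0.62
= 35.03 mL/kg/min

35.03 mL/kg/min


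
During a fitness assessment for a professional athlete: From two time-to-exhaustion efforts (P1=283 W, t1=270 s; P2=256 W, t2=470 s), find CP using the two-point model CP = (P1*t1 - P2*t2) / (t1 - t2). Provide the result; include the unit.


Work in trial 1 = 76410 J
Work in trial 2 = 120320 J
Delta work = -43910 J
Delta time = -200 s
CP = -43910 / -200 = 219.55 W

219.55 W


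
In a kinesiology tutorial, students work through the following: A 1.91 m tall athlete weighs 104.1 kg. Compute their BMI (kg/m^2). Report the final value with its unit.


height^2 = 3.6481 m^2
BMI = 104.1 / 3.6481 = 28.54 kg/m^2

28.54 kg/m^2


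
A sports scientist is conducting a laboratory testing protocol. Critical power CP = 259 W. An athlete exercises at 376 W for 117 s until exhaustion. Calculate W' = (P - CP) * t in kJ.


P - CP = 376 - 259 = 117 W
W' = 117 * 117 = 13689 J
= 13689 / 1000 = 13.689 kJ

13.689 kJ


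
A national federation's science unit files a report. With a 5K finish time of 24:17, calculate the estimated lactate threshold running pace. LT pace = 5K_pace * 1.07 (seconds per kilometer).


Race duration = 1457 s for 5 km
Average pace = 1457 / 5 = 291.4 s/km
LT pace = 291.4 * 1.07
= 311.8 s/km

311.8 s/km


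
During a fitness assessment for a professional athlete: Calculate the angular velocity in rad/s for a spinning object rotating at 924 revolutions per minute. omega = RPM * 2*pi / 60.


omega = RPM * 2*pi / 60
= 924 * 6.28318531 / 60
= 96.761 rad/s

96.761 rad/s


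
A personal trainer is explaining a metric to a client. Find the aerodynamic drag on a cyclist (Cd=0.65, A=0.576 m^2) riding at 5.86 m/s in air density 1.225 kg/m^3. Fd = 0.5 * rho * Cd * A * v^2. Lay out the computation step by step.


Fd = 0.5 * 1.225 * 0.65 * 0.576 * 5.86^2
= 0.5 * 1.225 * 0.65 * 0.576 * 34.3396
= 7.875 N

7.875 N


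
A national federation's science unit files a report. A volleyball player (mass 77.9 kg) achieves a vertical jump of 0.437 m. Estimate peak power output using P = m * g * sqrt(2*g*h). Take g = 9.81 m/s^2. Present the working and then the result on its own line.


2 * g * h = 2 * 9.81 * 0.437 = 8.57394
sqrt(8.57394) = 2.928129 m/s
P = 77.9 * 9.81 * 2.928129 = 2237.67 W

2237.67 W


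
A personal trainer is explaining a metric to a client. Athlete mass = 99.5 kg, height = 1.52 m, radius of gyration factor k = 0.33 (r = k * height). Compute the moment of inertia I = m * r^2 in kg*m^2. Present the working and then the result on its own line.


r = k * height = 0.33 * 1.52 = 0.5016 m
r^2 = 0.5016^2 = 0.251603
I = 99.5 * 0.251603 = 25.034 kg*m^2

25.034 kg*m^2


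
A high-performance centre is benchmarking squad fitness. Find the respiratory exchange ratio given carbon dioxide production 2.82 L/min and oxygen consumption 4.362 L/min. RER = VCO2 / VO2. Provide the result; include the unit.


VCO2 = 2.82 L/min
VO2 = 4.362 L/min
RER = 2.82 / 4.362 = 0.6465

0.6465


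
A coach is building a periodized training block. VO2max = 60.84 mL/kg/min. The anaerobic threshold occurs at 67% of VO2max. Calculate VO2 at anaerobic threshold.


AT fraction = 67 / 100 = 0.67
AT VO2 = 60.84 * 0.67
= 40.76 mL/kg/min

40.76 mL/kg/min


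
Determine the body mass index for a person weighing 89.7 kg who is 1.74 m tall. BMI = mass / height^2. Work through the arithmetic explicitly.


BMI = mass / height^2
= 89.7 / 1.74^2
= 89.7 / 3.0276
= 29.63 kg/m^2

29.63 kg/m^2


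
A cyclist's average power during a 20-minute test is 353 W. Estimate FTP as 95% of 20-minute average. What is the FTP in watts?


FTP = 20-min power * 0.95
= 353 * 0.95
= 335.35 W

335.35 W


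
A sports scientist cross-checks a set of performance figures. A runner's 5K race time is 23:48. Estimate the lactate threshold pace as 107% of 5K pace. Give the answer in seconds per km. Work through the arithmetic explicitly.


Total race time = 23*60 + 48 = 1428 seconds
5K pace = 1428 / 5 = 285.6 sec/km
LT pace = 285.6 * 1.07 = 305.59 sec/km

305.59 s/km


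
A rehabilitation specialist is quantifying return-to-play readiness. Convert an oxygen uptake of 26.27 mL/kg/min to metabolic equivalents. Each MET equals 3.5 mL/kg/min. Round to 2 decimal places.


One MET = 3.5 mL/kg/min
Number of METs = 26.27 / 3.5
= 7.51 METs

7.51 METs


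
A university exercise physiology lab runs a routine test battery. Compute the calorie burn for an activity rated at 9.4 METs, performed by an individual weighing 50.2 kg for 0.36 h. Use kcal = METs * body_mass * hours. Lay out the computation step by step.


Product of METs and mass = 9.4 * 50.2 = 471.88
Total kcal = 471.88 * 0.36 = 169.88 kcal

169.88 kcal


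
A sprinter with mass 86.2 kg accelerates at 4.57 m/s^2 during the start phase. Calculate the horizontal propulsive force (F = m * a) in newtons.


F = m * a
= 86.2 * 4.57
= 393.93 N

393.93 N


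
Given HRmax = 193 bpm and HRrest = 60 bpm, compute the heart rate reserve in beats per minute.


Heart rate reserve = maximum HR minus resting HR
HRR = 193 - 60 = 133 bpm

133 bpm


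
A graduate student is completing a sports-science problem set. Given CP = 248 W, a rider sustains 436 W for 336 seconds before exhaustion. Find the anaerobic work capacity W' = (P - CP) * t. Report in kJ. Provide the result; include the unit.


Excess power = 436 - 248 = 188 W
Work above CP = 188 * 336 = 63168 J
W' = 63.168 kJ

63.168 kJ


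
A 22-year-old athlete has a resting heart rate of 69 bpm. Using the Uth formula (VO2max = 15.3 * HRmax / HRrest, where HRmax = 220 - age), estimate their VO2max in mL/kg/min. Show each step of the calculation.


HRmax = 220 - 22 = 198 bpm
Ratio = HRmax / HRrest = 198 / 69 = 2.8696
VO2max = 15.3 * 2.8696 = 43.9 mL/kg/min

43.9 mL/kg/min


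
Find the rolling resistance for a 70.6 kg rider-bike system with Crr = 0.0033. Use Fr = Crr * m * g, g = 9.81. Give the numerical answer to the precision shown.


m * g = 70.6 * 9.81 = 692.586 N
Fr = 0.0033 * 692.586 = 2.286 N

2.286 N


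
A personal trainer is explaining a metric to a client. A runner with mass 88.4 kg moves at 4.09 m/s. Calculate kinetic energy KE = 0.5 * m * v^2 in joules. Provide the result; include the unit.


v^2 = 4.09^2 = 16.7281
KE = 0.5 * 88.4 * 16.7281
= 739.38 J

739.38 J


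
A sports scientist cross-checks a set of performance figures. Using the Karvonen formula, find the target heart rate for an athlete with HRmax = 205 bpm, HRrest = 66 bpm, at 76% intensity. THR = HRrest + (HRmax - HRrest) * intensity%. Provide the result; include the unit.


HRR = 205 - 66 = 139
THR = 66 + 139 * 0.76
= 66 + 105.64
= 171.64 bpm

171.64 bpm


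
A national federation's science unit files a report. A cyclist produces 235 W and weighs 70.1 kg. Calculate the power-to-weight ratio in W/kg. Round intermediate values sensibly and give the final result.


P/W = power / mass
= 235 / 70.1
= 3.352 W/kg

3.352 W/kg


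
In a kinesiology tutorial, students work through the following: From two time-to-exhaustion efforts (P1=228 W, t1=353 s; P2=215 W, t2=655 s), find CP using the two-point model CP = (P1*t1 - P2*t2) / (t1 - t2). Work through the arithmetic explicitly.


Work in trial 1 = 80484 J
Work in trial 2 = 140825 J
Delta work = -60341 J
Delta time = -302 s
CP = -60341 / -302 = 199.8 W

199.8 W


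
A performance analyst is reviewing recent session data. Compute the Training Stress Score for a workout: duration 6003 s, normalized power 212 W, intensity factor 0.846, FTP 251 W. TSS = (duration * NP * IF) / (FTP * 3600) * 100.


Product = 6003 * 212 * 0.846 = 1076650.056
Base = 251 * 3600 = 903600
TSS = 1076650.056 / 903600 * 100 = 119.15

119.15 TSS


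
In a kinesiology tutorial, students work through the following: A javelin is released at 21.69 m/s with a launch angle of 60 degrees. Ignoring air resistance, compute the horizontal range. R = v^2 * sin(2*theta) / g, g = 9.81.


Launch speed squared = 470.4561
sin(2 * 60 deg) = 0.866025
Range = 470.4561 * 0.866025 / 9.81
= 41.532 m

41.532 m


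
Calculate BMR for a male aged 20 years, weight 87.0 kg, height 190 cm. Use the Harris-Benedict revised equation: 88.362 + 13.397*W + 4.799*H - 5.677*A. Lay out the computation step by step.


Substituting values:
W term = 13.397 * 87.0 = 1165.539
H term = 4.799 * 190 = 911.81
A term = 5.677 * 20 = 113.54
BMR = 2052.17 kcal/day

2052.17 kcal/day


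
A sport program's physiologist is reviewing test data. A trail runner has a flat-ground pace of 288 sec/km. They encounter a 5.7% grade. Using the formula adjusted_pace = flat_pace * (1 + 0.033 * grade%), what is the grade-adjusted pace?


Grade factor = 1 + 0.033 * 5.7 = 1.1881
Adjusted = 288 * 1.1881 = 342.17 sec/km

342.17 s/km


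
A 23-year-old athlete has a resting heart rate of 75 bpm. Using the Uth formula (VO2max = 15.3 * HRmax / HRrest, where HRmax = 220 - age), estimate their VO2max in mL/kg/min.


HRmax = 220 - 23 = 197 bpm
Ratio = HRmax / HRrest = 197 / 75 = 2.6267
VO2max = 15.3 * 2.6267 = 40.19 mL/kg/min

40.19 mL/kg/min


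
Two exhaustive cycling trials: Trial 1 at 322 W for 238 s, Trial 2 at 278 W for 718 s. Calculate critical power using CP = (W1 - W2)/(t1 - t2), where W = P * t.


W1 = 322 * 238 = 76636 J
W2 = 278 * 718 = 199604 J
CP = (76636 - 199604) / (238 - 718)
= -122968 / -480
= 256.18 W

256.18 W


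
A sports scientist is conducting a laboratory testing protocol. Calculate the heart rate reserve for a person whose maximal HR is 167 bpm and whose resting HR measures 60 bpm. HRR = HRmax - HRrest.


HRmax = 167 bpm
HRrest = 60 bpm
HRR = 167 - 60 = 107 bpm

107 bpm


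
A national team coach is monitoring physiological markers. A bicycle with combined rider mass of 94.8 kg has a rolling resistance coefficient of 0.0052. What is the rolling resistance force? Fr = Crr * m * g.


Fr = 0.0052 * 94.8 * 9.81
= 0.49296 * 9.81
= 4.836 N

4.836 N


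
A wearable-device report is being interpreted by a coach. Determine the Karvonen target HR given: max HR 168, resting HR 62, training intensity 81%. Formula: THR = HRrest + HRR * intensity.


HRR = HRmax - HRrest = 168 - 62 = 106
THR = 62 + 106 * 0.81
= 147.86 bpm

147.86 bpm


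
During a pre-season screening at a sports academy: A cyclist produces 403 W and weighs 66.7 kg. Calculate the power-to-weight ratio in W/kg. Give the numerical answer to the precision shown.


P/W = power / mass
= 403 / 66.7
= 6.042 W/kg

6.042 W/kg


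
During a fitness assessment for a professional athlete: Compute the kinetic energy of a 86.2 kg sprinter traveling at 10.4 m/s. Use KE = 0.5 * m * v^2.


Velocity squared = 108.16
KE = 0.5 * 86.2 * 108.16 = 4661.7 J

4661.7 J


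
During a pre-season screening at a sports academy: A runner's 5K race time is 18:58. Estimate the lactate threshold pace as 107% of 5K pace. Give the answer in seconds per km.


Total race time = 18*60 + 58 = 1138 seconds
5K pace = 1138 / 5 = 227.6 sec/km
LT pace = 227.6 * 1.07 = 243.53 sec/km

243.53 s/km


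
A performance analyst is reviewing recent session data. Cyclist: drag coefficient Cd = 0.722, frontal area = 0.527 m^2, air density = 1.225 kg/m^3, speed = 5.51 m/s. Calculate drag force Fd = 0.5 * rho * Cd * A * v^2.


v^2 = 5.51^2 = 30.3601
Fd = 0.5 * 1.225 * 0.722 * 0.527 * 30.3601
= 7.075 N

7.075 N


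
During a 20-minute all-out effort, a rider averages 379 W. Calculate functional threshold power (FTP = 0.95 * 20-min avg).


FTP = 0.95 * 379
= 360.05 W

360.05 W


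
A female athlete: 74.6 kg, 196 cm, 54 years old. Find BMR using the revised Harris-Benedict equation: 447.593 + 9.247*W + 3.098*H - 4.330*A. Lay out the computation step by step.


Intercept = 447.593
Weight contribution = 9.247 * 74.6 = 689.8262
Height contribution = 3.098 * 196 = 607.208
Age contribution = 4.33 * 54 = 233.82
BMR = 447.593 + 689.8262 + 607.208 - 233.82
= 1510.81 kcal/day

1510.81 kcal/day


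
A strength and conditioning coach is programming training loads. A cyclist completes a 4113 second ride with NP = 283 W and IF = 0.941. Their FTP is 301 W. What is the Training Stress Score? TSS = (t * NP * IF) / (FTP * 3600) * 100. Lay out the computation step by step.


t * NP * IF = 4113 * 283 * 0.941 = 1095304.239
FTP * 3600 = 1083600
TSS = (1095304.239 / 1083600) * 100 = 101.08

101.08 TSS


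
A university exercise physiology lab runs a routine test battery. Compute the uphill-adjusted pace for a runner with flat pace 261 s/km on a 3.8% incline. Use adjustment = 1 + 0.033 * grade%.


Adjustment factor = 1 + 0.033 * 3.8 = 1.1254
Grade-adjusted pace = 261 * 1.1254 = 293.73 s/km

293.73 s/km


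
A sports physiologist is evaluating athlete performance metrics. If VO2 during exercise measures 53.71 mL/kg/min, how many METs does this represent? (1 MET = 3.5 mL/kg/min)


METs = VO2 / 3.5 = 53.71 / 3.5 = 15.35

15.35 METs


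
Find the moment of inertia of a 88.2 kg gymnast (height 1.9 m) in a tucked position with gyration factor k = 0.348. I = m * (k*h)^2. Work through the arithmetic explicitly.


Radius of gyration = 0.348 * 1.9 = 0.6612 m
I = 88.2 * 0.6612^2
= 88.2 * 0.437185
= 38.56 kg*m^2

38.56 kg*m^2


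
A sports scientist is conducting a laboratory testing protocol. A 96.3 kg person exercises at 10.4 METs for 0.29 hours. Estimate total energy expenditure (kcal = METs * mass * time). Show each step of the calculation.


Energy = METs * mass(kg) * time(h)
= 10.4 * 96.3 * 0.29
= 290.44 kcal

290.44 kcal


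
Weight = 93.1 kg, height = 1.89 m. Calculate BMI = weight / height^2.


height^2 = 1.89^2 = 3.5721
BMI = 93.1 / 3.5721 = 26.06 kg/m^2

26.06 kg/m^2


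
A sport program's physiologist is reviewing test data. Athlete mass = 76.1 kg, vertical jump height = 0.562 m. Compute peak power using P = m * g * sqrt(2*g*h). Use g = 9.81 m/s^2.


sqrt(2 * 9.81 * 0.562) = sqrt(11.02644) = 3.320608 m/s
P = 76.1 * 9.81 * 3.320608
= 2478.97 W

2478.97 W


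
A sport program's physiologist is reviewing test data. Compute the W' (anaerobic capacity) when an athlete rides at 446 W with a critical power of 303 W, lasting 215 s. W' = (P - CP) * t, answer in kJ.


Above-CP power = 143 W
Duration = 215 s
W' = 143 * 215 = 30745 J
Convert: 30745 / 1000 = 30.745 kJ

30.745 kJ


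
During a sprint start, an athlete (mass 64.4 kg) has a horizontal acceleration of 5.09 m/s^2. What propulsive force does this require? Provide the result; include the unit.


Propulsive force = mass * acceleration
= 64.4 kg * 5.09 m/s^2
= 327.8 N

327.8 N


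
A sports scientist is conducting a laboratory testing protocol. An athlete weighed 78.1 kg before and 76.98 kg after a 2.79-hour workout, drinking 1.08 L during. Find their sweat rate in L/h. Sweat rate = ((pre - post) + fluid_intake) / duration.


Body mass change = 1.12 kg
Total sweat loss = 1.12 + 1.08 = 2.2 L
Rate = 2.2 / 2.79 = 0.789 L/h

0.789 L/h


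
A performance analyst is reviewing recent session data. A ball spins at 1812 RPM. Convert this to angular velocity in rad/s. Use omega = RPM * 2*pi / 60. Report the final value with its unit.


omega = 1812 * 2 * pi / 60
= 1812 * 6.28318531 / 60
= 11385.132 / 60
= 189.752 rad/s

189.752 rad/s


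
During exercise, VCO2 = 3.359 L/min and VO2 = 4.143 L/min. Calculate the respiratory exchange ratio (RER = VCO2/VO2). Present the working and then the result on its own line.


RER = VCO2 / VO2
= 3.359 / 4.143
= 0.8108

0.8108


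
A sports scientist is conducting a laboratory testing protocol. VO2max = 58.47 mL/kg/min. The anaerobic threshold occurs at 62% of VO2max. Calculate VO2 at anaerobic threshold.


AT fraction = 62 / 100 = 0.62
AT VO2 = 58.47 * 0.62
= 36.25 mL/kg/min

36.25 mL/kg/min


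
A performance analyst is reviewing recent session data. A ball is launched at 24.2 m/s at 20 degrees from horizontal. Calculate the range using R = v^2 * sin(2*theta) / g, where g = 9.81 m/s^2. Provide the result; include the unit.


sin(2 * 20) = sin(40) = 0.642788
v^2 = 24.2^2 = 585.64
R = 585.64 * 0.642788 / 9.81
= 38.373 m

38.373 m


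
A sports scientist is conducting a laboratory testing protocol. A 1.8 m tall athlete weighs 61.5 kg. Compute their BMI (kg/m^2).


height^2 = 3.24 m^2
BMI = 61.5 / 3.24 = 18.98 kg/m^2

18.98 kg/m^2


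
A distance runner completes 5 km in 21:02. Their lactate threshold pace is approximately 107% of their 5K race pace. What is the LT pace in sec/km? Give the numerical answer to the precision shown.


Convert to seconds: 21 min 2 s = 1262 s
Pace per km = 1262 / 5 = 252.4 s/km
LT pace = 252.4 * 1.07 = 270.07 s/km

270.07 s/km


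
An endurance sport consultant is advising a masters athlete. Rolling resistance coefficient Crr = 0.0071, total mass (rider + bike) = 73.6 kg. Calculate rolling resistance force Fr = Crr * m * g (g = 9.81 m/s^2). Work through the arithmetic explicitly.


Fr = Crr * m * g
= 0.0071 * 73.6 * 9.81
= 5.126 N

5.126 N


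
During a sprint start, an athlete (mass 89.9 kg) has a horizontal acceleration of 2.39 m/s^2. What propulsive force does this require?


Propulsive force = mass * acceleration
= 89.9 kg * 2.39 m/s^2
= 214.86 N

214.86 N


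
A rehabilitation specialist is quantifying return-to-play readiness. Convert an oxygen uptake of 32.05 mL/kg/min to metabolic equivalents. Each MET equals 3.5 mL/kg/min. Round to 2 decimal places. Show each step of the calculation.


One MET = 3.5 mL/kg/min
Number of METs = 32.05 / 3.5
= 9.16 METs

9.16 METs


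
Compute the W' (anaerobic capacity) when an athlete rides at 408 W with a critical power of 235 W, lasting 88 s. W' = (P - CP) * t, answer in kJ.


Above-CP power = 173 W
Duration = 88 s
W' = 173 * 88 = 15224 J
Convert: 15224 / 1000 = 15.224 kJ

15.224 kJ


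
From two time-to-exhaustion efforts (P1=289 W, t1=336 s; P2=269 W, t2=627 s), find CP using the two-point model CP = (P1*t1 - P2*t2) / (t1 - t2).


Work in trial 1 = 97104 J
Work in trial 2 = 168663 J
Delta work = -71559 J
Delta time = -291 s
CP = -71559 / -291 = 245.91 W

245.91 W


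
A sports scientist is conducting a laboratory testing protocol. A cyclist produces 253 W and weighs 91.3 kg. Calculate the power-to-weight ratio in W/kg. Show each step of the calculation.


P/W = power / mass
= 253 / 91.3
= 2.771 W/kg

2.771 W/kg


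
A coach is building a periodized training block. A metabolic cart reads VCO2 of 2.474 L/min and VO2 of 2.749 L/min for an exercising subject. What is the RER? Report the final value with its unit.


RER = VCO2 / VO2 = 2.474 / 2.749 = 0.9

0.9


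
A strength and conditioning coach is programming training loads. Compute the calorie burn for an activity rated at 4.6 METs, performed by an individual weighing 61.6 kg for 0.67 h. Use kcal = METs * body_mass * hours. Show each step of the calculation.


Product of METs and mass = 4.6 * 61.6 = 283.36
Total kcal = 283.36 * 0.67 = 189.85 kcal

189.85 kcal


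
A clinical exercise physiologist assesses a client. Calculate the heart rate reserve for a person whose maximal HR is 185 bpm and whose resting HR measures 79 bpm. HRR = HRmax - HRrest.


HRmax = 185 bpm
HRrest = 79 bpm
HRR = 185 - 79 = 106 bpm

106 bpm


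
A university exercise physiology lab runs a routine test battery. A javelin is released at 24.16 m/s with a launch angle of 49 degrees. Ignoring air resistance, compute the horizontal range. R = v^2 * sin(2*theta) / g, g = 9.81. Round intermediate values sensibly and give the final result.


Launch speed squared = 583.7056
sin(2 * 49 deg) = 0.990268
Range = 583.7056 * 0.990268 / 9.81
= 58.922 m

58.922 m


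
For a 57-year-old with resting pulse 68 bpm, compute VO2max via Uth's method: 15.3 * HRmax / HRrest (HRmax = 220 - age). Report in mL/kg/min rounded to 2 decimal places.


Step 1: HRmax = 220 - 57 = 163 bpm
Step 2: Ratio = 163 / 68 = 2.3971
Step 3: VO2max = 15.3 * 2.3971 = 36.68 mL/kg/min

36.68 mL/kg/min


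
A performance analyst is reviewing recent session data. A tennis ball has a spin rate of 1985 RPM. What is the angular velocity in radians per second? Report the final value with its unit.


Convert RPM to rad/s: multiply by 2*pi and divide by 60
omega = 1985 * 2 * pi / 60
= 207.869 rad/s

207.869 rad/s


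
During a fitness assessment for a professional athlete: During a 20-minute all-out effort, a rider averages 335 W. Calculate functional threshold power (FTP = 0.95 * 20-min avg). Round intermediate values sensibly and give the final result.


FTP = 0.95 * 335
= 318.25 W

318.25 W


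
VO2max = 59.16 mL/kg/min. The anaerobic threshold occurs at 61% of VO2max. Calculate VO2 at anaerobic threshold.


AT fraction = 61 / 100 = 0.61
AT VO2 = 59.16 * 0.61
= 36.09 mL/kg/min

36.09 mL/kg/min


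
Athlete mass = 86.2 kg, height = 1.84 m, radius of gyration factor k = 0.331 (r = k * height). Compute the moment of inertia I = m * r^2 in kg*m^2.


r = k * height = 0.331 * 1.84 = 0.60904 m
r^2 = 0.60904^2 = 0.37093
I = 86.2 * 0.37093 = 31.974 kg*m^2

31.974 kg*m^2


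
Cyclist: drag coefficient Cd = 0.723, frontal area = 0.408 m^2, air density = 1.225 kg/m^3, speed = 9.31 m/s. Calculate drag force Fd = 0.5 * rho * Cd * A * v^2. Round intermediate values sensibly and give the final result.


v^2 = 9.31^2 = 86.6761
Fd = 0.5 * 1.225 * 0.723 * 0.408 * 86.6761
= 15.66 N

15.66 N


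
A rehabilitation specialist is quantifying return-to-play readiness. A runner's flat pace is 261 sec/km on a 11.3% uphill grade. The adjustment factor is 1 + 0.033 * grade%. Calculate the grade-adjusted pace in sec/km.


Factor = 1 + 0.033 * 11.3 = 1.3729
Adjusted pace = 261 * 1.3729
= 358.33 sec/km

358.33 s/km


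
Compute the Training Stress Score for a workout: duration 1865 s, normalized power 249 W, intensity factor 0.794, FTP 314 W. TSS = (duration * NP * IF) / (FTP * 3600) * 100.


Product = 1865 * 249 * 0.794 = 368721.69
Base = 314 * 3600 = 1130400
TSS = 368721.69 / 1130400 * 100 = 32.62

32.62 TSS


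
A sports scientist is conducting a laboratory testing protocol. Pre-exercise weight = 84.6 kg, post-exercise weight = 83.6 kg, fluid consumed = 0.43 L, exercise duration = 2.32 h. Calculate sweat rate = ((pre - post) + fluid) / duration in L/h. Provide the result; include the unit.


Weight loss = 84.6 - 83.6 = 1.0 kg (approx L)
Total sweat = 1.0 + 0.43 = 1.43 L
Sweat rate = 1.43 / 2.32 = 0.616 L/h

0.616 L/h


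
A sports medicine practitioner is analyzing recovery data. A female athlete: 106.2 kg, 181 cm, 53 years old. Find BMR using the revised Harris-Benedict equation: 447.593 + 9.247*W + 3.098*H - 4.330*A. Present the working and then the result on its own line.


Intercept = 447.593
Weight contribution = 9.247 * 106.2 = 982.0314
Height contribution = 3.098 * 181 = 560.738
Age contribution = 4.33 * 53 = 229.49
BMR = 447.593 + 982.0314 + 560.738 - 229.49
= 1760.87 kcal/day

1760.87 kcal/day


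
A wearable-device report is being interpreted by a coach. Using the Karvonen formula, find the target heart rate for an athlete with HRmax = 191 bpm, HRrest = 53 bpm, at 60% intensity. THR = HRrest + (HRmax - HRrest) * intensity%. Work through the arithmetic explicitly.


HRR = 191 - 53 = 138
THR = 53 + 138 * 0.6
= 53 + 82.8
= 135.8 bpm

135.8 bpm


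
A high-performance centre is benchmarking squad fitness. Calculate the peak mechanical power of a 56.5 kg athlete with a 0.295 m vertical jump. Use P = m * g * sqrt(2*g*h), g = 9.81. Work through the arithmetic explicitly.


First, sqrt(2gh) = sqrt(2 * 9.81 * 0.295)
= sqrt(5.7879) = 2.405805 m/s
Power = 56.5 * 9.81 * 2.405805 = 1333.45 W

1333.45 W


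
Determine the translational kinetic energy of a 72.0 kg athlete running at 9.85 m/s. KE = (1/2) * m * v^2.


KE = 0.5 * m * v^2
= 0.5 * 72.0 * 9.85^2
= 0.5 * 72.0 * 97.0225
= 3492.81 J

3492.81 J


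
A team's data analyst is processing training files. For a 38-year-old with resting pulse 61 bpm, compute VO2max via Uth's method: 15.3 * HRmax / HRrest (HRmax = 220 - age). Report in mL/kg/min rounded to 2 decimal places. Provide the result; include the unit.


Step 1: HRmax = 220 - 38 = 182 bpm
Step 2: Ratio = 182 / 61 = 2.9836
Step 3: VO2max = 15.3 * 2.9836 = 45.65 mL/kg/min

45.65 mL/kg/min


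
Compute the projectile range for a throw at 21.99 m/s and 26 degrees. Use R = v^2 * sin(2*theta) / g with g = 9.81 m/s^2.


Two times the angle = 52 degrees
sin(52) = 0.788011
R = 483.5601 * 0.788011 / 9.81 = 38.843 m

38.843 m


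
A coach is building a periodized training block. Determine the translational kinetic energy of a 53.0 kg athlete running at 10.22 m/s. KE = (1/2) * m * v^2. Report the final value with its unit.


KE = 0.5 * m * v^2
= 0.5 * 53.0 * 10.22^2
= 0.5 * 53.0 * 104.4484
= 2767.88 J

2767.88 J


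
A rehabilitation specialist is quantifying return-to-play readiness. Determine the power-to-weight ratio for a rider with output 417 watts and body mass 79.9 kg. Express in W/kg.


P/W = 417 / 79.9 = 5.219 W/kg

5.219 W/kg


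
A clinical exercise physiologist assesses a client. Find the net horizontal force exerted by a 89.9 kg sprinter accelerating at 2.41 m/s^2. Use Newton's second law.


Newton's second law: F = m * a
F = 89.9 * 2.41 = 216.66 N

216.66 N


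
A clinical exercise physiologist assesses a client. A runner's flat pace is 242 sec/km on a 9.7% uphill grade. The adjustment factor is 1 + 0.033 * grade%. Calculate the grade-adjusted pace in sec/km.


Factor = 1 + 0.033 * 9.7 = 1.3201
Adjusted pace = 242 * 1.3201
= 319.46 sec/km

319.46 s/km


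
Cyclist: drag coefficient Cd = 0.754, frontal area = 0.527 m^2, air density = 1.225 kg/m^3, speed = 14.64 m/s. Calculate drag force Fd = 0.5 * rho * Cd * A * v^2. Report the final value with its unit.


v^2 = 14.64^2 = 214.3296
Fd = 0.5 * 1.225 * 0.754 * 0.527 * 214.3296
= 52.164 N

52.164 N


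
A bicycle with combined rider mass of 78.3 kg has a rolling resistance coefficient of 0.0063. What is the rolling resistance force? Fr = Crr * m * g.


Fr = 0.0063 * 78.3 * 9.81
= 0.49329 * 9.81
= 4.839 N

4.839 N


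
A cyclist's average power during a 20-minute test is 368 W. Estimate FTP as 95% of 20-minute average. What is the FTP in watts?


FTP = 20-min power * 0.95
= 368 * 0.95
= 349.6 W

349.6 W


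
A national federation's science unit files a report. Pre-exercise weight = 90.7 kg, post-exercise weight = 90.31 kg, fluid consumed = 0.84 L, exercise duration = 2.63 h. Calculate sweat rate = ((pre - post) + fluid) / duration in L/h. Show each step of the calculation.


Weight loss = 90.7 - 90.31 = 0.39 kg (approx L)
Total sweat = 0.39 + 0.84 = 1.23 L
Sweat rate = 1.23 / 2.63 = 0.468 L/h

0.468 L/h


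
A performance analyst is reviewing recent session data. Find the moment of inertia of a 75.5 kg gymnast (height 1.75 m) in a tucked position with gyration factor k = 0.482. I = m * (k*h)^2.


Radius of gyration = 0.482 * 1.75 = 0.8435 m
I = 75.5 * 0.8435^2
= 75.5 * 0.711492
= 53.718 kg*m^2

53.718 kg*m^2


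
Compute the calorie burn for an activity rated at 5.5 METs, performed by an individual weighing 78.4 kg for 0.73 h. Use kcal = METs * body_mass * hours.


Product of METs and mass = 5.5 * 78.4 = 431.2
Total kcal = 431.2 * 0.73 = 314.78 kcal

314.78 kcal


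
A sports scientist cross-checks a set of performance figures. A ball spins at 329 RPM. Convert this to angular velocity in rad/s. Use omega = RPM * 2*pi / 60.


omega = 329 * 2 * pi / 60
= 329 * 6.28318531 / 60
= 2067.168 / 60
= 34.453 rad/s

34.453 rad/s


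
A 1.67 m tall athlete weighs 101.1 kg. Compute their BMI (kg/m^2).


height^2 = 2.7889 m^2
BMI = 101.1 / 2.7889 = 36.25 kg/m^2

36.25 kg/m^2


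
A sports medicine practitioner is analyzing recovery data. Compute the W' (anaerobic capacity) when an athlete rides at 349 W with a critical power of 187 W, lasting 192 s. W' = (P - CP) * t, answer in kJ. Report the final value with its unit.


Above-CP power = 162 W
Duration = 192 s
W' = 162 * 192 = 31104 J
Convert: 31104 / 1000 = 31.104 kJ

31.104 kJ


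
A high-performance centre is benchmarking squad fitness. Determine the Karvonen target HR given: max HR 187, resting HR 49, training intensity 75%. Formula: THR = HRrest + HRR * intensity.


HRR = HRmax - HRrest = 187 - 49 = 138
THR = 49 + 138 * 0.75
= 152.5 bpm

152.5 bpm


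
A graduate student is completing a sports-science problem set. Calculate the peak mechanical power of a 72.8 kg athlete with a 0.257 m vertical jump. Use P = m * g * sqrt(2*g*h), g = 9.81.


First, sqrt(2gh) = sqrt(2 * 9.81 * 0.257)
= sqrt(5.04234) = 2.245516 m/s
Power = 72.8 * 9.81 * 2.245516 = 1603.68 W

1603.68 W


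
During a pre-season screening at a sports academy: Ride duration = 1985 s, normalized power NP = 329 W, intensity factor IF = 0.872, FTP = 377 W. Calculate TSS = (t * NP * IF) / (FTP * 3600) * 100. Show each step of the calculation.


Numerator = 1985 * 329 * 0.872 = 569472.68
Denominator = 377 * 3600 = 1357200
TSS = 569472.68 / 1357200 * 100
= 41.96

41.96 TSS


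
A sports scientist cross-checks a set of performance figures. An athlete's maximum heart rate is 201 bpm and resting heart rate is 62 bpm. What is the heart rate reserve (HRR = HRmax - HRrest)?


HRR = HRmax - HRrest
= 201 - 62
= 139 bpm

139 bpm


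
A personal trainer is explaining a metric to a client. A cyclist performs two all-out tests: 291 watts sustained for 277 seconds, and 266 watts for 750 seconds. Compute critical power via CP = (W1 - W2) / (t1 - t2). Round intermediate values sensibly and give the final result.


W1 = P1 * t1 = 291 * 277 = 80607 J
W2 = P2 * t2 = 266 * 750 = 199500 J
CP = (80607 - 199500) / (277 - 750)
= 251.36 W

251.36 W


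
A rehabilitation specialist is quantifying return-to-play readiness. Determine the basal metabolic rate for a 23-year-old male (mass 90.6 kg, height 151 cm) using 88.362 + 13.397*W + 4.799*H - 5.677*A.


BMR = 88.362 + 13.397*90.6 + 4.799*151 - 5.677*23
= 1896.21 kcal/day

1896.21 kcal/day


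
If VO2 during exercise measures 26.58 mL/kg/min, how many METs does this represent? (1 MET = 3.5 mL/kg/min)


METs = VO2 / 3.5 = 26.58 / 3.5 = 7.59

7.59 METs


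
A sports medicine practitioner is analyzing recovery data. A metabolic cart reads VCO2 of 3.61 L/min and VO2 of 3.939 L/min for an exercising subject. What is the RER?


RER = VCO2 / VO2 = 3.61 / 3.939 = 0.9165

0.9165


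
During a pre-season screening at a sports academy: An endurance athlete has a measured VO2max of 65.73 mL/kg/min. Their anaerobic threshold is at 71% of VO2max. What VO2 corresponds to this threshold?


Anaerobic threshold VO2 = VO2max * 71%
= 65.73 * 0.71
= 46.67 mL/kg/min

46.67 mL/kg/min


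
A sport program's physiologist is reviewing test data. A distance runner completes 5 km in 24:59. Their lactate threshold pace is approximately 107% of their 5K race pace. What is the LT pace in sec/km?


Convert to seconds: 24 min 59 s = 1499 s
Pace per km = 1499 / 5 = 299.8 s/km
LT pace = 299.8 * 1.07 = 320.79 s/km

320.79 s/km


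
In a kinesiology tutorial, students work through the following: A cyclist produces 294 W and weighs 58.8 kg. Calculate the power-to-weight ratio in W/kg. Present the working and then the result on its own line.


P/W = power / mass
= 294 / 58.8
= 5.0 W/kg

5.0 W/kg


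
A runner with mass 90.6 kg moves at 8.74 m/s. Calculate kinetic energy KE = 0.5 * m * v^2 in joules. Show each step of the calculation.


v^2 = 8.74^2 = 76.3876
KE = 0.5 * 90.6 * 76.3876
= 3460.36 J

3460.36 J


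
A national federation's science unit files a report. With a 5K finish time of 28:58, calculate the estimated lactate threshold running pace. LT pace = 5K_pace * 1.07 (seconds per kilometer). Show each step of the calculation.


Race duration = 1738 s for 5 km
Average pace = 1738 / 5 = 347.6 s/km
LT pace = 347.6 * 1.07
= 371.93 s/km

371.93 s/km


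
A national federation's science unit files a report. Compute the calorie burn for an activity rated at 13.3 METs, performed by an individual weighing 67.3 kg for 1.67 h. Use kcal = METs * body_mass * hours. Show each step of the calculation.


Product of METs and mass = 13.3 * 67.3 = 895.09
Total kcal = 895.09 * 1.67 = 1494.8 kcal

1494.8 kcal


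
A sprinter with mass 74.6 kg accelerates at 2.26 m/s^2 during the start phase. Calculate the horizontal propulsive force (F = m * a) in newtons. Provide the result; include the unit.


F = m * a
= 74.6 * 2.26
= 168.6 N

168.6 N


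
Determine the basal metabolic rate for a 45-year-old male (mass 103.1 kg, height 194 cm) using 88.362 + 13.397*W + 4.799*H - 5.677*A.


BMR = 88.362 + 13.397*103.1 + 4.799*194 - 5.677*45
= 2145.13 kcal/day

2145.13 kcal/day


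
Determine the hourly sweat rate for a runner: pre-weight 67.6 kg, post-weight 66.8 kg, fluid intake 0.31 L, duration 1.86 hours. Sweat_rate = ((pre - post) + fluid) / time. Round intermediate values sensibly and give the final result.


Mass lost = 67.6 - 66.8 = 0.8 kg
Add fluid consumed: 0.8 + 0.31 = 1.11 L total sweat
Sweat rate = 1.11 / 1.86 = 0.597 L/h

0.597 L/h


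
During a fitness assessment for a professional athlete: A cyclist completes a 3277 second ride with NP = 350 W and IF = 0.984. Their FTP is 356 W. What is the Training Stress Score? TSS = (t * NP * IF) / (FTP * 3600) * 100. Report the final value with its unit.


t * NP * IF = 3277 * 350 * 0.984 = 1128598.8
FTP * 3600 = 1281600
TSS = (1128598.8 / 1281600) * 100 = 88.06

88.06 TSS


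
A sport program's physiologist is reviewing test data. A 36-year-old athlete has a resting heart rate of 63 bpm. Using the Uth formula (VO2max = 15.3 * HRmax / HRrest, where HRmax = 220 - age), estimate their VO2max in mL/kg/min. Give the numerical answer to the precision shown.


HRmax = 220 - 36 = 184 bpm
Ratio = HRmax / HRrest = 184 / 63 = 2.9206
VO2max = 15.3 * 2.9206 = 44.69 mL/kg/min

44.69 mL/kg/min


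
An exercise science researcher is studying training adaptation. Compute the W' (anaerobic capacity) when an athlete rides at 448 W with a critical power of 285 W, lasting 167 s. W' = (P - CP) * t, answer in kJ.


Above-CP power = 163 W
Duration = 167 s
W' = 163 * 167 = 27221 J
Convert: 27221 / 1000 = 27.221 kJ

27.221 kJ


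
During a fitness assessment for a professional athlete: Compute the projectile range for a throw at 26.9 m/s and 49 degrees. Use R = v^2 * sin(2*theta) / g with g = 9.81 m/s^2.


Two times the angle = 98 degrees
sin(98) = 0.990268
R = 723.61 * 0.990268 / 9.81 = 73.045 m

73.045 m


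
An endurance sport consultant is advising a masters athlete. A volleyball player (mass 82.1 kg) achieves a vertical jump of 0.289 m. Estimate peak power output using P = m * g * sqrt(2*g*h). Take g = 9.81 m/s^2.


2 * g * h = 2 * 9.81 * 0.289 = 5.67018
sqrt(5.67018) = 2.381214 m/s
P = 82.1 * 9.81 * 2.381214 = 1917.83 W

1917.83 W


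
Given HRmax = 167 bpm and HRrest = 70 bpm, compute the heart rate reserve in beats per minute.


Heart rate reserve = maximum HR minus resting HR
HRR = 167 - 70 = 97 bpm

97 bpm


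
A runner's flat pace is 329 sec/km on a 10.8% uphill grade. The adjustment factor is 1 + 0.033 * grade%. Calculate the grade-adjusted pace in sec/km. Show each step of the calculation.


Factor = 1 + 0.033 * 10.8 = 1.3564
Adjusted pace = 329 * 1.3564
= 446.26 sec/km

446.26 s/km


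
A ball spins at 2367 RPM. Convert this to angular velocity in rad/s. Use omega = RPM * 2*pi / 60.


omega = 2367 * 2 * pi / 60
= 2367 * 6.28318531 / 60
= 14872.3 / 60
= 247.872 rad/s

247.872 rad/s


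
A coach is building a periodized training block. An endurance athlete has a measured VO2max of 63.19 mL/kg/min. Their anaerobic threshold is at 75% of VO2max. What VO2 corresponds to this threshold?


Anaerobic threshold VO2 = VO2max * 75%
= 63.19 * 0.75
= 47.39 mL/kg/min

47.39 mL/kg/min


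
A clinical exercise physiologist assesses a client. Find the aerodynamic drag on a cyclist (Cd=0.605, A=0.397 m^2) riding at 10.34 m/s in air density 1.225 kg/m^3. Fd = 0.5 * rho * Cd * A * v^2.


Fd = 0.5 * 1.225 * 0.605 * 0.397 * 10.34^2
= 0.5 * 1.225 * 0.605 * 0.397 * 106.9156
= 15.729 N

15.729 N


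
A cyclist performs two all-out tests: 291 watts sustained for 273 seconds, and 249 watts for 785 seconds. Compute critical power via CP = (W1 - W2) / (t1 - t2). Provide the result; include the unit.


W1 = P1 * t1 = 291 * 273 = 79443 J
W2 = P2 * t2 = 249 * 785 = 195465 J
CP = (79443 - 195465) / (273 - 785)
= 226.61 W

226.61 W
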